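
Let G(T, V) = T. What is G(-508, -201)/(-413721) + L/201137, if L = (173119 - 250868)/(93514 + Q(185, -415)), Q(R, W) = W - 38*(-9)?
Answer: 3171803451269/2591885170401219 ≈ 0.0012237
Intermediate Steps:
Q(R, W) = 342 + W (Q(R, W) = W + 342 = 342 + W)
L = -77749/93441 (L = (173119 - 250868)/(93514 + (342 - 415)) = -77749/(93514 - 73) = -77749/93441 ≈ -0.83207)
G(-508, -201)/(-413721) + L/201137 = -508/(-413721) - 77749/93441/201137 = -508*(-1/413721) - 77749/93441*1/201137 = 508/413721 - 77749/18794442417 = 3171803451269/2591885170401219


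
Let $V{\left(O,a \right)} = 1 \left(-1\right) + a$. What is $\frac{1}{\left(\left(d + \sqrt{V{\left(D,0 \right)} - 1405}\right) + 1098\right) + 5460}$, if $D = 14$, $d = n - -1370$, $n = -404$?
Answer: $\frac{198}{1489789} - \frac{i \sqrt{1406}}{56611982} \approx 0.0001329 - 6.6234 \cdot 10^{-7} i$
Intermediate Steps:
$d = 966$ ($d = -404 - -1370 = -404 + 1370 = 966$)
$V{\left(O,a \right)} = -1 + a$
$\frac{1}{\left(\left(d + \sqrt{V{\left(D,0 \right)} - 1405}\right) + 1098\right) + 5460} = \frac{1}{\left(\left(966 + \sqrt{\left(-1 + 0\right) - 1405}\right) + 1098\right) + 5460} = \frac{1}{\left(\left(966 + \sqrt{-1 - 1405}\right) + 1098\right) + 5460} = \frac{1}{\left(\left(966 + \sqrt{-1406}\right) + 1098\right) + 5460} = \frac{1}{\left(\left(966 + i \sqrt{1406}\right) + 1098\right) + 5460} = \frac{1}{\left(2064 + i \sqrt{1406}\right) + 5460} = \frac{1}{7524 + i \sqrt{1406}}$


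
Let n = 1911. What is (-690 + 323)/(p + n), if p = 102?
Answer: -367/2013 ≈ -0.18231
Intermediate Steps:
(-690 + 323)/(p + n) = (-690 + 323)/(102 + 1911) = -367/2013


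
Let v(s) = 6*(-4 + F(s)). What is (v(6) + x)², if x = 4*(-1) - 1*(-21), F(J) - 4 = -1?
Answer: 121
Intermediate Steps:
F(J) = 3 (F(J) = 4 - 1 = 3)
v(s) = -6 (v(s) = 6*(-4 + 3) = 6*(-1) = -6)
x = 17 (x = -4 + 21 = 17)
(v(6) + x)² = (-6 + 17)² = 11² = 121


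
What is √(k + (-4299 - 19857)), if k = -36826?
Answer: I*√60982 ≈ 246.95*I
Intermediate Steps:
√(k + (-4299 - 19857)) = √(-36826 + (-4299 - 19857)) = √(-36826 - 24156) = √(-60982) = I*√60982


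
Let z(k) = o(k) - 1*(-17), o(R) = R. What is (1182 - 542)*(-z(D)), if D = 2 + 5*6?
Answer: -31360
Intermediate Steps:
D = 32 (D = 2 + 30 = 32)
z(k) = 17 + k (z(k) = k - 1*(-17) = k + 17 = 17 + k)
(1182 - 542)*(-z(D)) = (1182 - 542)*(-(17 + 32)) = 640*(-1*49) = 640*(-49) = -31360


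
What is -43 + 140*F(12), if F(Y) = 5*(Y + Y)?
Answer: 16757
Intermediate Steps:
F(Y) = 10*Y (F(Y) = 5*(2*Y) = 10*Y)
-43 + 140*F(12) = -43 + 140*(10*12) = -43 + 140*120 = -43 + 16800 = 16757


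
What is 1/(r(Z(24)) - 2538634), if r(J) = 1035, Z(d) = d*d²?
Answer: -1/2537599 ≈ -3.9407e-7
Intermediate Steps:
Z(d) = d³
1/(r(Z(24)) - 2538634) = 1/(1035 - 2538634) = 1/(-2537599) = -1/2537599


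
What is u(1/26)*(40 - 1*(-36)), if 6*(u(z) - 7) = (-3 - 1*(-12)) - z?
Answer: 25175/39 ≈ 645.51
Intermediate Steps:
u(z) = 17/2 - z/6 (u(z) = 7 + ((-3 - 1*(-12)) - z)/6 = 7 + ((-3 + 12) - z)/6 = 7 + (9 - z)/6 = 7 + (3/2 - z/6) = 17/2 - z/6)
u(1/26)*(40 - 1*(-36)) = (17/2 - ⅙/26)*(40 - 1*(-36)) = (17/2 - ⅙*1/26)*(40 + 36) = (17/2 - 1/156)*76 = (1325/156)*76 = 25175/39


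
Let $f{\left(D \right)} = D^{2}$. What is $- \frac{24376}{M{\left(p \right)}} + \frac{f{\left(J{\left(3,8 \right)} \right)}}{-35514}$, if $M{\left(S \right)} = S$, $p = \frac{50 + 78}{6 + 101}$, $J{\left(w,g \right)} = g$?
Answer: $- \frac{5789297465}{284112} \approx -20377.0$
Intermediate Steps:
$p = \frac{128}{107} \approx 1.1963$
$- \frac{24376}{M{\left(p \right)}} + \frac{f{\left(J{\left(3,8 \right)} \right)}}{-35514} = - \frac{24376}{\frac{128}{107}} + \frac{8^{2}}{-35514} = \left(-24376\right) \frac{107}{128} + 64 \left(- \frac{1}{35514}\right) = - \frac{326029}{16} - \frac{32}{17757} = - \frac{5789297465}{284112}$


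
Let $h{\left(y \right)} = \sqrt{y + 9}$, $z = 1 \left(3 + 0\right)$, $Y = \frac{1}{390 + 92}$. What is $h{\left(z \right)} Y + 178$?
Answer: $178 + \frac{\sqrt{3}}{241} \approx 178.01$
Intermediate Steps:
$Y = \frac{1}{482} \approx 0.0020747$
$z = 3$ ($z = 1 \cdot 3 = 3$)
$h{\left(y \right)} = \sqrt{9 + y}$
$h{\left(z \right)} Y + 178 = \sqrt{9 + 3} \cdot \frac{1}{482} + 178 = \sqrt{12} \cdot \frac{1}{482} + 178 = 2 \sqrt{3} \cdot \frac{1}{482} + 178 = \frac{\sqrt{3}}{241} + 178 = 178 + \frac{\sqrt{3}}{241}$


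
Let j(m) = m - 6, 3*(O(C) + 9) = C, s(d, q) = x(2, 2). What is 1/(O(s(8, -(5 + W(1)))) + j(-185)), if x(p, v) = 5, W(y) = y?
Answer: -3/595 ≈ -0.0050420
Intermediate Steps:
s(d, q) = 5
O(C) = -9 + C/3
j(m) = -6 + m
1/(O(s(8, -(5 + W(1)))) + j(-185)) = 1/((-9 + (⅓)*5) + (-6 - 185)) = 1/((-9 + 5/3) - 191) = 1/(-22/3 - 191) = 1/(-595/3) = -3/595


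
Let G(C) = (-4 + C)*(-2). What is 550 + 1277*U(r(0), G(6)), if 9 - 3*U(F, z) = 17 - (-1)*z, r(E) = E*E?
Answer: -3458/3 ≈ -1152.7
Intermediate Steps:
r(E) = E²
G(C) = 8 - 2*C
U(F, z) = -8/3 - z/3 (U(F, z) = 3 - (17 - (-1)*z)/3 = 3 - (17 + z)/3 = 3 + (-17/3 - z/3) = -8/3 - z/3)
550 + 1277*U(r(0), G(6)) = 550 + 1277*(-8/3 - (8 - 2*6)/3) = 550 + 1277*(-8/3 - (8 - 12)/3) = 550 + 1277*(-8/3 - ⅓*(-4)) = 550 + 1277*(-8/3 + 4/3) = 550 + 1277*(-4/3) = 550 - 5108/3 = -3458/3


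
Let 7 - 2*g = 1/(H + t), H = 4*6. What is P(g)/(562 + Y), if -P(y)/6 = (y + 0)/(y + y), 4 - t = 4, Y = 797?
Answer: -1/453 ≈ -0.0022075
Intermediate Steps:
t = 0 (t = 4 - 1*4 = 4 - 4 = 0)
H = 24
g = 167/48 (g = 7/2 - 1/(2*(24 + 0)) = 7/2 - ½/24 = 7/2 - ½*1/24 = 7/2 - 1/48 = 167/48 ≈ 3.4792)
P(y) = -3 (P(y) = -6*(y + 0)/(y + y) = -6*y/(2*y) = -6*y*1/(2*y) = -6*½ = -3)
P(g)/(562 + Y) = -3/(562 + 797) = -3/1359 = (1/1359)*(-3) = -1/453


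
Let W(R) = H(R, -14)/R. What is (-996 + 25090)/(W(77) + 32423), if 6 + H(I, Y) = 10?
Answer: 1855238/2496575 ≈ 0.74311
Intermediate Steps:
H(I, Y) = 4 (H(I, Y) = -6 + 10 = 4)
W(R) = 4/R
(-996 + 25090)/(W(77) + 32423) = (-996 + 25090)/(4/77 + 32423) = 24094/(4*(1/77) + 32423) = 24094/(4/77 + 32423) = 24094/(2496575/77) = 24094*(77/2496575) = 1855238/2496575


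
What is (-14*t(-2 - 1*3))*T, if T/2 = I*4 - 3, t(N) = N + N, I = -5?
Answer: -6440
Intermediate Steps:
t(N) = 2*N
T = -46 (T = 2*(-5*4 - 3) = 2*(-20 - 3) = 2*(-23) = -46)
(-14*t(-2 - 1*3))*T = -28*(-2 - 1*3)*(-46) = -28*(-2 - 3)*(-46) = -28*(-5)*(-46) = -14*(-10)*(-46) = 140*(-46) = -6440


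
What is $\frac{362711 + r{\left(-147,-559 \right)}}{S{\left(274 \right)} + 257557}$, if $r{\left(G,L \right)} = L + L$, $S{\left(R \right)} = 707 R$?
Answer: $\frac{120531}{150425} \approx 0.80127$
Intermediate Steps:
$r{\left(G,L \right)} = 2 L$
$\frac{362711 + r{\left(-147,-559 \right)}}{S{\left(274 \right)} + 257557} = \frac{362711 + 2 \left(-559\right)}{707 \cdot 274 + 257557} = \frac{362711 - 1118}{193718 + 257557} = \frac{361593}{451275} = 361593 \cdot \frac{1}{451275} = \frac{120531}{150425}$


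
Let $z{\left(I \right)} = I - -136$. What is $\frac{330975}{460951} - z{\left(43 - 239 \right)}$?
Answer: $\frac{27988035}{460951} \approx 60.718$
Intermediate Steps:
$z{\left(I \right)} = 136 + I$ ($z{\left(I \right)} = I + 136 = 136 + I$)
$\frac{330975}{460951} - z{\left(43 - 239 \right)} = \frac{330975}{460951} - \left(136 + \left(43 - 239\right)\right) = 330975 \cdot \frac{1}{460951} - \left(136 - 196\right) = \frac{330975}{460951} - -60 = \frac{330975}{460951} + 60 = \frac{27988035}{460951}$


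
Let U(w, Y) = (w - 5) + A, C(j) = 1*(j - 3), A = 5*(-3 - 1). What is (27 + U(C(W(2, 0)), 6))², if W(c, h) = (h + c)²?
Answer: 9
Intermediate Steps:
W(c, h) = (c + h)²
A = -20 (A = 5*(-4) = -20)
C(j) = -3 + j (C(j) = 1*(-3 + j) = -3 + j)
U(w, Y) = -25 + w (U(w, Y) = (w - 5) - 20 = (-5 + w) - 20 = -25 + w)
(27 + U(C(W(2, 0)), 6))² = (27 + (-25 + (-3 + (2 + 0)²)))² = (27 + (-25 + (-3 + 2²)))² = (27 + (-25 + (-3 + 4)))² = (27 + (-25 + 1))² = (27 - 24)² = 3² = 9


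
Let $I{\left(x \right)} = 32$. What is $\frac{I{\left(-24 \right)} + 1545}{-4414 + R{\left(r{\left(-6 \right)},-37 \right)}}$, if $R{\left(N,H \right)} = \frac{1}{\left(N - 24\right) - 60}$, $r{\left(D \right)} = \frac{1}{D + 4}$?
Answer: $- \frac{266513}{745968} \approx -0.35727$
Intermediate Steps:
$r{\left(D \right)} = \frac{1}{4 + D}$
$R{\left(N,H \right)} = \frac{1}{-84 + N}$ ($R{\left(N,H \right)} = \frac{1}{\left(N - 24\right) - 60} = \frac{1}{\left(-24 + N\right) - 60} = \frac{1}{-84 + N}$)
$\frac{I{\left(-24 \right)} + 1545}{-4414 + R{\left(r{\left(-6 \right)},-37 \right)}} = \frac{32 + 1545}{-4414 + \frac{1}{-84 + \frac{1}{4 - 6}}} = \frac{1577}{-4414 + \frac{1}{-84 + \frac{1}{-2}}} = \frac{1577}{-4414 + \frac{1}{-84 - \frac{1}{2}}} = \frac{1577}{-4414 + \frac{1}{- \frac{169}{2}}} = \frac{1577}{-4414 - \frac{2}{169}} = \frac{1577}{- \frac{745968}{169}} = 1577 \left(- \frac{169}{745968}\right) = - \frac{266513}{745968}$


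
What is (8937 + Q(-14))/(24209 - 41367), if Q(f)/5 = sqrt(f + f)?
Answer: -8937/17158 - 5*I*sqrt(7)/8579 ≈ -0.52086 - 0.001542*I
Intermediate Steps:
Q(f) = 5*sqrt(2)*sqrt(f) (Q(f) = 5*sqrt(f + f) = 5*sqrt(2*f) = 5*(sqrt(2)*sqrt(f)) = 5*sqrt(2)*sqrt(f))
(8937 + Q(-14))/(24209 - 41367) = (8937 + 5*sqrt(2)*sqrt(-14))/(24209 - 41367) = (8937 + 5*sqrt(2)*(I*sqrt(14)))/(-17158) = (8937 + 10*I*sqrt(7))*(-1/17158) = -8937/17158 - 5*I*sqrt(7)/8579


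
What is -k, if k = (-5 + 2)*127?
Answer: 381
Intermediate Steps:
k = -381 (k = -3*127 = -381)
-k = -1*(-381) = 381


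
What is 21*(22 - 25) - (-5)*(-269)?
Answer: -1408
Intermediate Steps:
21*(22 - 25) - (-5)*(-269) = 21*(-3) - 1*1345 = -63 - 1345 = -1408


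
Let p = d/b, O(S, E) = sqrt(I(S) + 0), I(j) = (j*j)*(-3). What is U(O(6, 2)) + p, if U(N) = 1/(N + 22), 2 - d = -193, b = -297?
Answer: (-390*sqrt(3) + 1331*I)/(198*(-11*I + 3*sqrt(3))) ≈ -0.6194 - 0.017555*I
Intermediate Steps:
I(j) = -3*j**2 (I(j) = j**2*(-3) = -3*j**2)
d = 195 (d = 2 - 1*(-193) = 2 + 193 = 195)
O(S, E) = sqrt(3)*sqrt(-S**2) (O(S, E) = sqrt(-3*S**2 + 0) = sqrt(-3*S**2) = sqrt(3)*sqrt(-S**2))
U(N) = 1/(22 + N)
p = -65/99 (p = 195/(-297) = 195*(-1/297) = -65/99 ≈ -0.65657)
U(O(6, 2)) + p = 1/(22 + sqrt(3)*sqrt(-1*6**2)) - 65/99 = 1/(22 + sqrt(3)*sqrt(-1*36)) - 65/99 = 1/(22 + sqrt(3)*sqrt(-36)) - 65/99 = 1/(22 + sqrt(3)*(6*I)) - 65/99 = 1/(22 + 6*I*sqrt(3)) - 65/99 = -65/99 + 1/(22 + 6*I*sqrt(3))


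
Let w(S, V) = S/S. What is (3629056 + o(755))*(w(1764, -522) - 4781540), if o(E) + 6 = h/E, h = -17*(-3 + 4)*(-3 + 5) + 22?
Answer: -13101095244123782/755 ≈ -1.7352e+13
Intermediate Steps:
h = -12 (h = -17*2 + 22 = -34 + 22 = -12)
w(S, V) = 1
o(E) = -6 - 12/E
(3629056 + o(755))*(w(1764, -522) - 4781540) = (3629056 + (-6 - 12/755))*(1 - 4781540) = (3629056 + (-6 - 12*1/755))*(-4781539) = (3629056 + (-6 - 12/755))*(-4781539) = (3629056 - 4542/755)*(-4781539) = (2739932738/755)*(-4781539) = -13101095244123782/755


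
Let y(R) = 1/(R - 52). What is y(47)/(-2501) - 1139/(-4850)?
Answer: 2849609/12129850 ≈ 0.23493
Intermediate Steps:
y(R) = 1/(-52 + R)
y(47)/(-2501) - 1139/(-4850) = 1/((-52 + 47)*(-2501)) - 1139/(-4850) = -1/2501/(-5) - 1139*(-1/4850) = -⅕*(-1/2501) + 1139/4850 = 1/12505 + 1139/4850 = 2849609/12129850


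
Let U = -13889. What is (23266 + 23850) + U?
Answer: 33227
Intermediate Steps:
(23266 + 23850) + U = (23266 + 23850) - 13889 = 47116 - 13889 = 33227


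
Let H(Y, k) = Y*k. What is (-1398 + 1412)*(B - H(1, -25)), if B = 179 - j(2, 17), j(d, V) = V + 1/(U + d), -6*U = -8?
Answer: 13069/5 ≈ 2613.8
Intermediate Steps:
U = 4/3 (U = -1/6*(-8) = 4/3 ≈ 1.3333)
j(d, V) = V + 1/(4/3 + d)
B = 1617/10 (B = 179 - (3 + 4*17 + 3*17*2)/(4 + 3*2) = 179 - (3 + 68 + 102)/(4 + 6) = 179 - 173/10 = 1617/10 ≈ 161.70)
(-1398 + 1412)*(B - H(1, -25)) = (-1398 + 1412)*(1617/10 - (-25)) = 14*(1617/10 - 1*(-25)) = 14*(1617/10 + 25) = 14*(1867/10) = 13069/5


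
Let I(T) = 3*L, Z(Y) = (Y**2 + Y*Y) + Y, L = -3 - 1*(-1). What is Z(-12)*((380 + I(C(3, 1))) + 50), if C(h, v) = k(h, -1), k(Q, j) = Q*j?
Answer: 117024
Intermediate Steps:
L = -2 (L = -3 + 1 = -2)
C(h, v) = -h (C(h, v) = h*(-1) = -h)
Z(Y) = Y + 2*Y**2 (Z(Y) = (Y**2 + Y**2) + Y = 2*Y**2 + Y = Y + 2*Y**2)
I(T) = -6 (I(T) = 3*(-2) = -6)
Z(-12)*((380 + I(C(3, 1))) + 50) = (-12*(1 + 2*(-12)))*((380 - 6) + 50) = (-12*(1 - 24))*(374 + 50) = -12*(-23)*424 = 276*424 = 117024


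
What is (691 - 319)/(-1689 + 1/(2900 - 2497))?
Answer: -74958/340333 ≈ -0.22025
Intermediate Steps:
(691 - 319)/(-1689 + 1/(2900 - 2497)) = 372/(-1689 + 1/403) = 372/(-680666/403) = 372*(-403/680666) = -74958/340333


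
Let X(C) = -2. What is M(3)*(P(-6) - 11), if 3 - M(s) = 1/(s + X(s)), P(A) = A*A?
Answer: 50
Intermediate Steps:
P(A) = A²
M(s) = 3 - 1/(-2 + s) (M(s) = 3 - 1/(s - 2) = 3 - 1/(-2 + s))
M(3)*(P(-6) - 11) = ((-7 + 3*3)/(-2 + 3))*((-6)² - 11) = ((-7 + 9)/1)*(36 - 11) = (1*2)*25 = 2*25 = 50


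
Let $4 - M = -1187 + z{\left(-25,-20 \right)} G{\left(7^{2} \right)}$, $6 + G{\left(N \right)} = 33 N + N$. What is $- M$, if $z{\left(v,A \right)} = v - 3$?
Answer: $-47671$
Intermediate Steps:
$G{\left(N \right)} = -6 + 34 N$ ($G{\left(N \right)} = -6 + \left(33 N + N\right) = -6 + 34 N$)
$z{\left(v,A \right)} = -3 + v$ ($z{\left(v,A \right)} = v - 3 = -3 + v$)
$M = 47671$ ($M = 4 - \left(-1187 + \left(-3 - 25\right) \left(-6 + 34 \cdot 7^{2}\right)\right) = 4 - \left(-1187 - 28 \left(-6 + 34 \cdot 49\right)\right) = 4 - \left(-1187 - 28 \left(-6 + 1666\right)\right) = 4 - \left(-1187 - 46480\right) = 4 - -47667 = 4 + 47667 = 47671$)
$- M = \left(-1\right) 47671 = -47671$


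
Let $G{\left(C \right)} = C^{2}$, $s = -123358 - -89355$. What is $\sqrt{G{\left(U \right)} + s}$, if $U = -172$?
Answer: $3 i \sqrt{491} \approx 66.476 i$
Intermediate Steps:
$s = -34003$ ($s = -123358 + 89355 = -34003$)
$\sqrt{G{\left(U \right)} + s} = \sqrt{\left(-172\right)^{2} - 34003} = \sqrt{29584 - 34003} = \sqrt{-4419} = 3 i \sqrt{491}$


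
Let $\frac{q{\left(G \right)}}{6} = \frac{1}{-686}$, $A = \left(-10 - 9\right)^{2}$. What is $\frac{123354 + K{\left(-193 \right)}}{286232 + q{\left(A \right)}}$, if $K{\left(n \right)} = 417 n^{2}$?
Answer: $\frac{5370072141}{98177573} \approx 54.698$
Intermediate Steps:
$A = 361$ ($A = \left(-19\right)^{2} = 361$)
$q{\left(G \right)} = - \frac{3}{343}$ ($q{\left(G \right)} = \frac{6}{-686} = 6 \left(- \frac{1}{686}\right) = - \frac{3}{343}$)
$\frac{123354 + K{\left(-193 \right)}}{286232 + q{\left(A \right)}} = \frac{123354 + 417 \left(-193\right)^{2}}{286232 - \frac{3}{343}} = \frac{123354 + 417 \cdot 37249}{\frac{98177573}{343}} = \left(123354 + 15532833\right) \frac{343}{98177573} = 15656187 \cdot \frac{343}{98177573} = \frac{5370072141}{98177573}$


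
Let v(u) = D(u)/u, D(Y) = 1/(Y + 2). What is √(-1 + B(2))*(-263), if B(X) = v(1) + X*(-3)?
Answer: -526*I*√15/3 ≈ -679.06*I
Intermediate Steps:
D(Y) = 1/(2 + Y)
v(u) = 1/(u*(2 + u)) (v(u) = 1/((2 + u)*u) = 1/(u*(2 + u)))
B(X) = ⅓ - 3*X (B(X) = 1/(1*(2 + 1)) + X*(-3) = 1/3 - 3*X = 1*(⅓) - 3*X = ⅓ - 3*X)
√(-1 + B(2))*(-263) = √(-1 + (⅓ - 3*2))*(-263) = √(-1 + (⅓ - 6))*(-263) = √(-1 - 17/3)*(-263) = √(-20/3)*(-263) = (2*I*√15/3)*(-263) = -526*I*√15/3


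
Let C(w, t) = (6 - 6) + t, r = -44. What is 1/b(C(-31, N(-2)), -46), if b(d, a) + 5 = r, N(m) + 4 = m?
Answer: -1/49 ≈ -0.020408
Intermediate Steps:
N(m) = -4 + m
C(w, t) = t (C(w, t) = 0 + t = t)
b(d, a) = -49 (b(d, a) = -5 - 44 = -49)
1/b(C(-31, N(-2)), -46) = 1/(-49) = -1/49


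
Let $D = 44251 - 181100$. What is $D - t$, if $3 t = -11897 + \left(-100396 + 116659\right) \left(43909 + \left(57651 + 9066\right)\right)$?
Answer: $- \frac{1799509288}{3} \approx -5.9984 \cdot 10^{8}$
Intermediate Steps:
$t = \frac{1799098741}{3}$ ($t = \frac{-11897 + \left(-100396 + 116659\right) \left(43909 + \left(57651 + 9066\right)\right)}{3} = \frac{-11897 + 16263 \left(43909 + 66717\right)}{3} = \frac{-11897 + 16263 \cdot 110626}{3} = \frac{-11897 + 1799110638}{3} = \frac{1}{3} \cdot 1799098741 = \frac{1799098741}{3} \approx 5.997 \cdot 10^{8}$)
$D = -136849$ ($D = 44251 - 181100 = -136849$)
$D - t = -136849 - \frac{1799098741}{3} = - \frac{1799509288}{3}$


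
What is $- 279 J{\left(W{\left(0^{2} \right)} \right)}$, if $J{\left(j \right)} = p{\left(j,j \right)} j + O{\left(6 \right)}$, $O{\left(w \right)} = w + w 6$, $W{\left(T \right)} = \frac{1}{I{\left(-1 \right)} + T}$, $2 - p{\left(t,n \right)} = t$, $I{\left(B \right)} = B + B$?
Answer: $- \frac{45477}{4} \approx -11369.0$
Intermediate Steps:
$I{\left(B \right)} = 2 B$
$p{\left(t,n \right)} = 2 - t$
$W{\left(T \right)} = \frac{1}{-2 + T}$ ($W{\left(T \right)} = \frac{1}{2 \left(-1\right) + T} = \frac{1}{-2 + T}$)
$O{\left(w \right)} = 7 w$ ($O{\left(w \right)} = w + 6 w = 7 w$)
$J{\left(j \right)} = 42 + j \left(2 - j\right)$ ($J{\left(j \right)} = \left(2 - j\right) j + 7 \cdot 6 = j \left(2 - j\right) + 42 = 42 + j \left(2 - j\right)$)
$- 279 J{\left(W{\left(0^{2} \right)} \right)} = - 279 \left(42 - \frac{-2 + \frac{1}{-2 + 0^{2}}}{-2 + 0^{2}}\right) = - 279 \left(42 - \frac{-2 + \frac{1}{-2 + 0}}{-2 + 0}\right) = - 279 \left(42 - \frac{-2 + \frac{1}{-2}}{-2}\right) = - 279 \left(42 - - \frac{-2 - \frac{1}{2}}{2}\right) = - 279 \left(42 - \left(- \frac{1}{2}\right) \left(- \frac{5}{2}\right)\right) = - 279 \left(42 - \frac{5}{4}\right) = \left(-279\right) \frac{163}{4} = - \frac{45477}{4}$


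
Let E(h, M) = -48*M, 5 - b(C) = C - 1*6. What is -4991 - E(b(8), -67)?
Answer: -8207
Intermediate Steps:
b(C) = 11 - C (b(C) = 5 - (C - 1*6) = 5 - (C - 6) = 5 - (-6 + C) = 5 + (6 - C) = 11 - C)
-4991 - E(b(8), -67) = -4991 - (-48)*(-67) = -4991 - 1*3216 = -4991 - 3216 = -8207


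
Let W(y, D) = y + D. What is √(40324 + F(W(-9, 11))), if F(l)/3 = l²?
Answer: 4*√2521 ≈ 200.84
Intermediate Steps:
W(y, D) = D + y
F(l) = 3*l²
√(40324 + F(W(-9, 11))) = √(40324 + 3*(11 - 9)²) = √(40324 + 3*2²) = √(40324 + 3*4) = √(40324 + 12) = √40336 = 4*√2521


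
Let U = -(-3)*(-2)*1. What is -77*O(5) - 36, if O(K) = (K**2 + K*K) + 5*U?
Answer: -1576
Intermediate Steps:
U = -6 (U = -3*2*1 = -6*1 = -6)
O(K) = -30 + 2*K**2 (O(K) = (K**2 + K*K) + 5*(-6) = (K**2 + K**2) - 30 = 2*K**2 - 30 = -30 + 2*K**2)
-77*O(5) - 36 = -77*(-30 + 2*5**2) - 36 = -77*(-30 + 2*25) - 36 = -77*(-30 + 50) - 36 = -77*20 - 36 = -1540 - 36 = -1576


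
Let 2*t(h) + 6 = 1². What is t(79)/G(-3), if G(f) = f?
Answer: ⅚ ≈ 0.83333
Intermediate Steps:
t(h) = -5/2 (t(h) = -3 + (½)*1² = -3 + (½)*1 = -3 + ½ = -5/2)
t(79)/G(-3) = -5/2/(-3) = -5/2*(-⅓) = ⅚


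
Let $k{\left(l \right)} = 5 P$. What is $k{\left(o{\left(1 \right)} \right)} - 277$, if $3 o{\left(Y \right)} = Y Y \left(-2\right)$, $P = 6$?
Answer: $-247$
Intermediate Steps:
$o{\left(Y \right)} = - \frac{2 Y^{2}}{3}$ ($o{\left(Y \right)} = \frac{Y Y \left(-2\right)}{3} = \frac{Y^{2} \left(-2\right)}{3} = \frac{\left(-2\right) Y^{2}}{3} = - \frac{2 Y^{2}}{3}$)
$k{\left(l \right)} = 30$ ($k{\left(l \right)} = 5 \cdot 6 = 30$)
$k{\left(o{\left(1 \right)} \right)} - 277 = 30 - 277 = -247$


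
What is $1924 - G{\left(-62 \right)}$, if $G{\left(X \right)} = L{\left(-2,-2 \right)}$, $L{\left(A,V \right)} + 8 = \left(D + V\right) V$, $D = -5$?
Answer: $1918$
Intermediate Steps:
$L{\left(A,V \right)} = -8 + V \left(-5 + V\right)$ ($L{\left(A,V \right)} = -8 + \left(-5 + V\right) V = -8 + V \left(-5 + V\right)$)
$G{\left(X \right)} = 6$ ($G{\left(X \right)} = -8 + \left(-2\right)^{2} - -10 = -8 + 4 + 10 = 6$)
$1924 - G{\left(-62 \right)} = 1924 - 6 = 1918$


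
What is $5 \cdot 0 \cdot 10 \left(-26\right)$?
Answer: $0$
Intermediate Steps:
$5 \cdot 0 \cdot 10 \left(-26\right) = 5 \cdot 0 \left(-26\right) = 0 \left(-26\right) = 0$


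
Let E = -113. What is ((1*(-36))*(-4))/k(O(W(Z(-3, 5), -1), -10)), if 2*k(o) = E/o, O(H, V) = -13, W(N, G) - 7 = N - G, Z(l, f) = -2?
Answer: 3744/113 ≈ 33.133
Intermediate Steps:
W(N, G) = 7 + N - G (W(N, G) = 7 + (N - G) = 7 + N - G)
k(o) = -113/(2*o) (k(o) = (-113/o)/2 = -113/(2*o))
((1*(-36))*(-4))/k(O(W(Z(-3, 5), -1), -10)) = ((1*(-36))*(-4))/((-113/2/(-13))) = (-36*(-4))/((-113/2*(-1/13))) = 144/(113/26) = 144*(26/113) = 3744/113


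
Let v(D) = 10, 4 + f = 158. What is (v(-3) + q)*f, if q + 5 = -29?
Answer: -3696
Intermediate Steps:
f = 154 (f = -4 + 158 = 154)
q = -34 (q = -5 - 29 = -34)
(v(-3) + q)*f = (10 - 34)*154 = -24*154 = -3696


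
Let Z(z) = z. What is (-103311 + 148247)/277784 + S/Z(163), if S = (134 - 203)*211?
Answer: -504616586/5659849 ≈ -89.157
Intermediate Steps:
S = -14559 (S = -69*211 = -14559)
(-103311 + 148247)/277784 + S/Z(163) = (-103311 + 148247)/277784 - 14559/163 = 44936*(1/277784) - 14559*1/163 = 5617/34723 - 14559/163 = -504616586/5659849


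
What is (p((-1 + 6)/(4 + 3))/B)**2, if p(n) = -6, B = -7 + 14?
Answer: 36/49 ≈ 0.73469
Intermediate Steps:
B = 7
(p((-1 + 6)/(4 + 3))/B)**2 = (-6/7)**2 = 36/49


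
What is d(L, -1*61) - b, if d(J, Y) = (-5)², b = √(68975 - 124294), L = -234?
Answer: 25 - I*√55319 ≈ 25.0 - 235.2*I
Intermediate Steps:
b = I*√55319 (b = √(-55319) = I*√55319 ≈ 235.2*I)
d(J, Y) = 25
d(L, -1*61) - b = 25 - I*√55319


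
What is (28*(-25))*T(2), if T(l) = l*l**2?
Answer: -5600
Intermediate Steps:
T(l) = l**3
(28*(-25))*T(2) = (28*(-25))*2**3 = -700*8 = -5600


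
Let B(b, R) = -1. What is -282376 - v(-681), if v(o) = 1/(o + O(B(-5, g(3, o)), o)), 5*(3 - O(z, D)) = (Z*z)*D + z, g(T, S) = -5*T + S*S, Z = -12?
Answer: -1350604413/4783 ≈ -2.8238e+5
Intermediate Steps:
g(T, S) = S² - 5*T (g(T, S) = -5*T + S² = S² - 5*T)
O(z, D) = 3 - z/5 + 12*D*z/5 (O(z, D) = 3 - ((-12*z)*D + z)/5 = 3 - (-12*D*z + z)/5 = 3 - (z - 12*D*z)/5 = 3 + (-z/5 + 12*D*z/5) = 3 - z/5 + 12*D*z/5)
v(o) = 1/(16/5 - 7*o/5) (v(o) = 1/(o + (3 - ⅕*(-1) + (12/5)*o*(-1))) = 1/(o + (3 + ⅕ - 12*o/5)) = 1/(o + (16/5 - 12*o/5)) = 1/(16/5 - 7*o/5))
-282376 - v(-681) = -282376 - 5/(16 - 7*(-681)) = -282376 - 5/(16 + 4767) = -282376 - 5/4783 = -1350604413/4783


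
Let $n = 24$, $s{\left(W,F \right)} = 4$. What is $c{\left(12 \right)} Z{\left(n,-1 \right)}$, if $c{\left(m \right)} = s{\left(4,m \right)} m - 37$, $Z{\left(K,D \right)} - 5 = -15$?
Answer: $-110$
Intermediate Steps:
$Z{\left(K,D \right)} = -10$ ($Z{\left(K,D \right)} = 5 - 15 = -10$)
$c{\left(m \right)} = -37 + 4 m$ ($c{\left(m \right)} = 4 m - 37 = -37 + 4 m$)
$c{\left(12 \right)} Z{\left(n,-1 \right)} = \left(-37 + 4 \cdot 12\right) \left(-10\right) = \left(-37 + 48\right) \left(-10\right) = 11 \left(-10\right) = -110$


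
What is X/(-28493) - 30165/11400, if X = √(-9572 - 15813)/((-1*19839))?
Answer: -2011/760 + I*√25385/565272627 ≈ -2.6461 + 2.8186e-7*I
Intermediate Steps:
X = -I*√25385/19839 (X = √(-25385)/(-19839) = (I*√25385)*(-1/19839) = -I*√25385/19839 ≈ -0.008031*I)
X/(-28493) - 30165/11400 = -I*√25385/19839/(-28493) - 30165/11400 = -I*√25385/19839*(-1/28493) - 30165*1/11400 = I*√25385/565272627 - 2011/760 = -2011/760 + I*√25385/565272627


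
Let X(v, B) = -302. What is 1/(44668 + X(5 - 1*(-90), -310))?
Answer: 1/44366 ≈ 2.2540e-5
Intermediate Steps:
1/(44668 + X(5 - 1*(-90), -310)) = 1/(44668 - 302) = 1/44366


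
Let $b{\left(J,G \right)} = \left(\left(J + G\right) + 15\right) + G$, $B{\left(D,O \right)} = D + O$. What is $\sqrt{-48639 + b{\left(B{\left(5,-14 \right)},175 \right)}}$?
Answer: $i \sqrt{48283} \approx 219.73 i$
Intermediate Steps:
$b{\left(J,G \right)} = 15 + J + 2 G$ ($b{\left(J,G \right)} = \left(\left(G + J\right) + 15\right) + G = \left(15 + G + J\right) + G = 15 + J + 2 G$)
$\sqrt{-48639 + b{\left(B{\left(5,-14 \right)},175 \right)}} = \sqrt{-48639 + \left(15 + \left(5 - 14\right) + 2 \cdot 175\right)} = \sqrt{-48639 + \left(15 - 9 + 350\right)} = \sqrt{-48639 + 356} = \sqrt{-48283} = i \sqrt{48283}$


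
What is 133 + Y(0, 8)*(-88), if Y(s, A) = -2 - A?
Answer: 1013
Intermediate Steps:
133 + Y(0, 8)*(-88) = 133 + (-2 - 1*8)*(-88) = 133 + (-2 - 8)*(-88) = 133 - 10*(-88) = 133 + 880 = 1013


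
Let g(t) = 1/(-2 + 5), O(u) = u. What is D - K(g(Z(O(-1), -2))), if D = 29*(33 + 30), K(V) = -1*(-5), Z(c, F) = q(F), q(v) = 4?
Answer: 1822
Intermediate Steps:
Z(c, F) = 4
g(t) = ⅓ (g(t) = 1/3 = ⅓)
K(V) = 5
D = 1827 (D = 29*63 = 1827)
D - K(g(Z(O(-1), -2))) = 1827 - 1*5 = 1827 - 5 = 1822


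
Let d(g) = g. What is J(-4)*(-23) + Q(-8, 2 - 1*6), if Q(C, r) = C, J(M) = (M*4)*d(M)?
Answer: -1480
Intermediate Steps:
J(M) = 4*M² (J(M) = (M*4)*M = (4*M)*M = 4*M²)
J(-4)*(-23) + Q(-8, 2 - 1*6) = (4*(-4)²)*(-23) - 8 = (4*16)*(-23) - 8 = 64*(-23) - 8 = -1472 - 8 = -1480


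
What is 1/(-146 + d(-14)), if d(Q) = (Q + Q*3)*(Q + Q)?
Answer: 1/1422 ≈ 0.00070324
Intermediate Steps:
d(Q) = 8*Q**2 (d(Q) = (Q + 3*Q)*(2*Q) = (4*Q)*(2*Q) = 8*Q**2)
1/(-146 + d(-14)) = 1/(-146 + 8*(-14)**2) = 1/(-146 + 8*196) = 1/(-146 + 1568) = 1/1422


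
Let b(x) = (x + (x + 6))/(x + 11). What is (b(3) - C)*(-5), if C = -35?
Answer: -1255/7 ≈ -179.29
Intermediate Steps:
b(x) = (6 + 2*x)/(11 + x) (b(x) = (x + (6 + x))/(11 + x) = (6 + 2*x)/(11 + x))
(b(3) - C)*(-5) = (2*(3 + 3)/(11 + 3) - 1*(-35))*(-5) = (2*6/14 + 35)*(-5) = (2*(1/14)*6 + 35)*(-5) = (6/7 + 35)*(-5) = (251/7)*(-5) = -1255/7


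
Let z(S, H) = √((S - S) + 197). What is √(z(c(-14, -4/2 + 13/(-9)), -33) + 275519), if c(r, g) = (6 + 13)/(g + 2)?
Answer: √(275519 + √197) ≈ 524.91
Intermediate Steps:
c(r, g) = 19/(2 + g)
z(S, H) = √197 (z(S, H) = √(0 + 197) = √197)
√(z(c(-14, -4/2 + 13/(-9)), -33) + 275519) = √(√197 + 275519) = √(275519 + √197)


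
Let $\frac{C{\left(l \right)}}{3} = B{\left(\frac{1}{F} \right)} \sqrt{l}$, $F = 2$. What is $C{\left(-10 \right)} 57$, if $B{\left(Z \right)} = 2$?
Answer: $342 i \sqrt{10} \approx 1081.5 i$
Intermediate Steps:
$C{\left(l \right)} = 6 \sqrt{l}$ ($C{\left(l \right)} = 3 \cdot 2 \sqrt{l} = 6 \sqrt{l}$)
$C{\left(-10 \right)} 57 = 6 \sqrt{-10} \cdot 57 = 6 i \sqrt{10} \cdot 57 = 342 i \sqrt{10}$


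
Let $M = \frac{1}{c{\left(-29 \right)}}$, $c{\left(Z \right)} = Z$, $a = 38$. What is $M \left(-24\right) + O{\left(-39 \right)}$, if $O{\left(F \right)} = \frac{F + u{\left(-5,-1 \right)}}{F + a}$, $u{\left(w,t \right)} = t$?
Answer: $\frac{1184}{29} \approx 40.828$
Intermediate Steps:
$O{\left(F \right)} = \frac{-1 + F}{38 + F}$ ($O{\left(F \right)} = \frac{F - 1}{F + 38} = \frac{-1 + F}{38 + F}$)
$M = - \frac{1}{29}$ ($M = \frac{1}{-29} = - \frac{1}{29} \approx -0.034483$)
$M \left(-24\right) + O{\left(-39 \right)} = \left(- \frac{1}{29}\right) \left(-24\right) + \frac{-1 - 39}{38 - 39} = \frac{24}{29} + \frac{1}{-1} \left(-40\right) = \frac{24}{29} - -40 = \frac{24}{29} + 40 = \frac{1184}{29}$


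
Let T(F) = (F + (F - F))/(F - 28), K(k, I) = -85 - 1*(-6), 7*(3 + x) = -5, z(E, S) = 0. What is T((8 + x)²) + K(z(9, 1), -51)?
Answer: -9547/118 ≈ -80.907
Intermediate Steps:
x = -26/7 (x = -3 + (⅐)*(-5) = -3 - 5/7 = -26/7 ≈ -3.7143)
K(k, I) = -79 (K(k, I) = -85 + 6 = -79)
T(F) = F/(-28 + F) (T(F) = (F + 0)/(-28 + F) = F/(-28 + F))
T((8 + x)²) + K(z(9, 1), -51) = (8 - 26/7)²/(-28 + (8 - 26/7)²) - 79 = (30/7)²/(-28 + (30/7)²) - 79 = 900/(49*(-28 + 900/49)) - 79 = 900/(49*(-472/49)) - 79 = (900/49)*(-49/472) - 79 = -225/118 - 79 = -9547/118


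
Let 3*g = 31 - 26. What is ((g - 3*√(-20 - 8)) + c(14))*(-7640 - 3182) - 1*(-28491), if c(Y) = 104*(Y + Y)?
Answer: -94509629/3 + 64932*I*√7 ≈ -3.1503e+7 + 1.7179e+5*I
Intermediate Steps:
g = 5/3 (g = (31 - 26)/3 = (⅓)*5 = 5/3 ≈ 1.6667)
c(Y) = 208*Y (c(Y) = 104*(2*Y) = 208*Y)
((g - 3*√(-20 - 8)) + c(14))*(-7640 - 3182) - 1*(-28491) = ((5/3 - 3*√(-20 - 8)) + 208*14)*(-7640 - 3182) - 1*(-28491) = ((5/3 - 6*I*√7) + 2912)*(-10822) + 28491 = (8741/3 - 6*I*√7)*(-10822) + 28491 = (-94595102/3 + 64932*I*√7) + 28491 = -94509629/3 + 64932*I*√7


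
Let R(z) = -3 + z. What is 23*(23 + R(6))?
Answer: 598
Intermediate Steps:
23*(23 + R(6)) = 23*(23 + (-3 + 6)) = 23*(23 + 3) = 23*26 = 598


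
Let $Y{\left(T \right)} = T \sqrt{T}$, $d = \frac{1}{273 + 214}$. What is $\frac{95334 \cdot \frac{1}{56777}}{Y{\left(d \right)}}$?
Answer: $\frac{46427658 \sqrt{487}}{56777} \approx 18046.0$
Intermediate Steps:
$d = \frac{1}{487} \approx 0.0020534$
$Y{\left(T \right)} = T^{\frac{3}{2}}$
$\frac{95334 \cdot \frac{1}{56777}}{Y{\left(d \right)}} = \frac{95334 \cdot \frac{1}{56777}}{\left(\frac{1}{487}\right)^{\frac{3}{2}}} = \frac{95334 \cdot \frac{1}{56777}}{\frac{1}{237169} \sqrt{487}} = \frac{95334 \cdot 487 \sqrt{487}}{56777} = \frac{46427658 \sqrt{487}}{56777}$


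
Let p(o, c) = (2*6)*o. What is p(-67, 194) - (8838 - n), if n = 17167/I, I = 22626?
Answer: -218142725/22626 ≈ -9641.2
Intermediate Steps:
p(o, c) = 12*o
n = 17167/22626 ≈ 0.75873
p(-67, 194) - (8838 - n) = 12*(-67) - (8838 - 1*17167/22626) = -804 - (8838 - 17167/22626) = -804 - 1*199951421/22626 = -804 - 199951421/22626 = -218142725/22626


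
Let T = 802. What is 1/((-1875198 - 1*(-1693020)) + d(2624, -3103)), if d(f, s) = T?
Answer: -1/181376 ≈ -5.5134e-6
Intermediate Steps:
d(f, s) = 802
1/((-1875198 - 1*(-1693020)) + d(2624, -3103)) = 1/((-1875198 - 1*(-1693020)) + 802) = 1/((-1875198 + 1693020) + 802) = 1/(-182178 + 802) = 1/(-181376) = -1/181376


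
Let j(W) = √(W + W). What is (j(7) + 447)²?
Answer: (447 + √14)² ≈ 2.0317e+5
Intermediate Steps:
j(W) = √2*√W (j(W) = √(2*W) = √2*√W)
(j(7) + 447)² = (√2*√7 + 447)² = (√14 + 447)² = (447 + √14)²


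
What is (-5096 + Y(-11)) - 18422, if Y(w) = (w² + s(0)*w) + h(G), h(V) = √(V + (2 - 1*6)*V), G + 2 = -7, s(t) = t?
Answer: -23397 + 3*√3 ≈ -23392.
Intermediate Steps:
G = -9 (G = -2 - 7 = -9)
h(V) = √3*√(-V) (h(V) = √(V + (2 - 6)*V) = √(V - 4*V) = √(-3*V) = √3*√(-V))
Y(w) = w² + 3*√3 (Y(w) = (w² + 0*w) + √3*√(-1*(-9)) = (w² + 0) + √3*√9 = w² + √3*3 = w² + 3*√3)
(-5096 + Y(-11)) - 18422 = (-5096 + ((-11)² + 3*√3)) - 18422 = (-5096 + (121 + 3*√3)) - 18422 = (-4975 + 3*√3) - 18422 = -23397 + 3*√3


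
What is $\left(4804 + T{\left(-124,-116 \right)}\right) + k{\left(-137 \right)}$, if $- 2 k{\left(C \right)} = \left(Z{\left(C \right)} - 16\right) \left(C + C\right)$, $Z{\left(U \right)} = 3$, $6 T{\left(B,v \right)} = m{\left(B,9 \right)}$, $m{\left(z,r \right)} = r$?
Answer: $\frac{6049}{2} \approx 3024.5$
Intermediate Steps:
$T{\left(B,v \right)} = \frac{3}{2}$ ($T{\left(B,v \right)} = \frac{1}{6} \cdot 9 = \frac{3}{2}$)
$k{\left(C \right)} = 13 C$ ($k{\left(C \right)} = - \frac{\left(3 - 16\right) \left(C + C\right)}{2} = - \frac{\left(-13\right) 2 C}{2} = - \frac{\left(-26\right) C}{2} = 13 C$)
$\left(4804 + T{\left(-124,-116 \right)}\right) + k{\left(-137 \right)} = \left(4804 + \frac{3}{2}\right) + 13 \left(-137\right) = \frac{9611}{2} - 1781 = \frac{6049}{2}$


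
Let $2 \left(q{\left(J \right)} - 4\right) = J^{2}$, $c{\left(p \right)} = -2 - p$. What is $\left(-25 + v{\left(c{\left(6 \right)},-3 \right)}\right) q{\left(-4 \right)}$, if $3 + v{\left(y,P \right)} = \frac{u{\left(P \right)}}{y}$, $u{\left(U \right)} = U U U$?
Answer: $- \frac{591}{2} \approx -295.5$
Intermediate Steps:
$u{\left(U \right)} = U^{3}$ ($u{\left(U \right)} = U^{2} U = U^{3}$)
$q{\left(J \right)} = 4 + \frac{J^{2}}{2}$
$v{\left(y,P \right)} = -3 + \frac{P^{3}}{y}$
$\left(-25 + v{\left(c{\left(6 \right)},-3 \right)}\right) q{\left(-4 \right)} = \left(-25 - \left(3 - \frac{\left(-3\right)^{3}}{-2 - 6}\right)\right) \left(4 + \frac{\left(-4\right)^{2}}{2}\right) = \left(-25 - \left(3 + \frac{27}{-2 - 6}\right)\right) \left(4 + \frac{1}{2} \cdot 16\right) = \left(-25 - \left(3 + \frac{27}{-8}\right)\right) \left(4 + 8\right) = \left(-25 - - \frac{3}{8}\right) 12 = \left(-25 + \left(-3 + \frac{27}{8}\right)\right) 12 = \left(-25 + \frac{3}{8}\right) 12 = \left(- \frac{197}{8}\right) 12 = - \frac{591}{2}$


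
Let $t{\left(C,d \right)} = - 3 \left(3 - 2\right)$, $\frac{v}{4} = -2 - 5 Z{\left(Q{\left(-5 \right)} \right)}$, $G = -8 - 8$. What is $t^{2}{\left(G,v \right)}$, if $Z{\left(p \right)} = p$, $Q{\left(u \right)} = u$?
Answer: $9$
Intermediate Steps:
$G = -16$ ($G = -8 - 8 = -16$)
$v = 92$ ($v = 4 \left(-2 - -25\right) = 4 \left(-2 + 25\right) = 4 \cdot 23 = 92$)
$t{\left(C,d \right)} = -3$ ($t{\left(C,d \right)} = \left(-3\right) 1 = -3$)
$t^{2}{\left(G,v \right)} = \left(-3\right)^{2} = 9$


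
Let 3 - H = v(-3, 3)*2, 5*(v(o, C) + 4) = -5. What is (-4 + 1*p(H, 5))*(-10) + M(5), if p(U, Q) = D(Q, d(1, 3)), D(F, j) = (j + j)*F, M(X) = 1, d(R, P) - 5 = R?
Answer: -559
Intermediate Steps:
v(o, C) = -5 (v(o, C) = -4 + (⅕)*(-5) = -4 - 1 = -5)
d(R, P) = 5 + R
D(F, j) = 2*F*j (D(F, j) = (2*j)*F = 2*F*j)
H = 13 (H = 3 - (-5)*2 = 3 - 1*(-10) = 3 + 10 = 13)
p(U, Q) = 12*Q (p(U, Q) = 2*Q*(5 + 1) = 2*Q*6 = 12*Q)
(-4 + 1*p(H, 5))*(-10) + M(5) = (-4 + 1*(12*5))*(-10) + 1 = (-4 + 1*60)*(-10) + 1 = (-4 + 60)*(-10) + 1 = 56*(-10) + 1 = -560 + 1 = -559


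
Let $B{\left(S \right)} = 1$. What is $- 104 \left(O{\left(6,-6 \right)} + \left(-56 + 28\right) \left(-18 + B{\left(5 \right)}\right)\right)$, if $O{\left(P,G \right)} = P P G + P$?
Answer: $-27664$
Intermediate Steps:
$O{\left(P,G \right)} = P + G P^{2}$ ($O{\left(P,G \right)} = P^{2} G + P = G P^{2} + P = P + G P^{2}$)
$- 104 \left(O{\left(6,-6 \right)} + \left(-56 + 28\right) \left(-18 + B{\left(5 \right)}\right)\right) = - 104 \left(6 \left(1 - 36\right) + \left(-56 + 28\right) \left(-18 + 1\right)\right) = - 104 \left(6 \left(1 - 36\right) - -476\right) = - 104 \left(6 \left(-35\right) + 476\right) = - 104 \left(-210 + 476\right) = \left(-104\right) 266 = -27664$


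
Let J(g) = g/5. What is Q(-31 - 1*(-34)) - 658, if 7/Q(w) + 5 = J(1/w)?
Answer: -48797/74 ≈ -659.42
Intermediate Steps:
J(g) = g/5 (J(g) = g*(⅕) = g/5)
Q(w) = 7/(-5 + 1/(5*w))
Q(-31 - 1*(-34)) - 658 = -35*(-31 - 1*(-34))/(-1 + 25*(-31 - 1*(-34))) - 658 = -35*(-31 + 34)/(-1 + 25*(-31 + 34)) - 658 = -35*3/(-1 + 25*3) - 658 = -35*3/(-1 + 75) - 658 = -35*3/74 - 658 = -35*3*1/74 - 658 = -105/74 - 658 = -48797/74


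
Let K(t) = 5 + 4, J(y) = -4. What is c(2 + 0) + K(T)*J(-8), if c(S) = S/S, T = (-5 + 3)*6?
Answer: -35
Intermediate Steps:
T = -12 (T = -2*6 = -12)
c(S) = 1
K(t) = 9
c(2 + 0) + K(T)*J(-8) = 1 + 9*(-4) = 1 - 36 = -35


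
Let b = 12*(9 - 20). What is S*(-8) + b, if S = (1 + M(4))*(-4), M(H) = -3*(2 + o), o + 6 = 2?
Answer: 92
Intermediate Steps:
o = -4 (o = -6 + 2 = -4)
M(H) = 6 (M(H) = -3*(2 - 4) = -3*(-2) = 6)
S = -28 (S = (1 + 6)*(-4) = 7*(-4) = -28)
b = -132 (b = 12*(-11) = -132)
S*(-8) + b = -28*(-8) - 132 = 224 - 132 = 92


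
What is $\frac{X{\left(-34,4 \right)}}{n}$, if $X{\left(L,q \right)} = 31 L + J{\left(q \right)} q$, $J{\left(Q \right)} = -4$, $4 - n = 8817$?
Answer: $\frac{1070}{8813} \approx 0.12141$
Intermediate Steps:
$n = -8813$ ($n = 4 - 8817 = -8813$)
$X{\left(L,q \right)} = - 4 q + 31 L$ ($X{\left(L,q \right)} = 31 L - 4 q = - 4 q + 31 L$)
$\frac{X{\left(-34,4 \right)}}{n} = \frac{\left(-4\right) 4 + 31 \left(-34\right)}{-8813} = \left(-16 - 1054\right) \left(- \frac{1}{8813}\right) = \left(-1070\right) \left(- \frac{1}{8813}\right) = \frac{1070}{8813}$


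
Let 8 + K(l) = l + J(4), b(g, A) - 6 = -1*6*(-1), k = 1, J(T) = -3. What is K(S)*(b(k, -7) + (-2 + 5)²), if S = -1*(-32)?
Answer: 441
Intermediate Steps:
b(g, A) = 12 (b(g, A) = 6 - 1*6*(-1) = 6 - 6*(-1) = 6 + 6 = 12)
S = 32
K(l) = -11 + l (K(l) = -8 + (l - 3) = -8 + (-3 + l) = -11 + l)
K(S)*(b(k, -7) + (-2 + 5)²) = (-11 + 32)*(12 + (-2 + 5)²) = 21*(12 + 3²) = 21*(12 + 9) = 21*21 = 441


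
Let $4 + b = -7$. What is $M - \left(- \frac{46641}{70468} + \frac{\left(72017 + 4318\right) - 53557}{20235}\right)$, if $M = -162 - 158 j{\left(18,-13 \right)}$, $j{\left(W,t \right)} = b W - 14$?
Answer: $\frac{47530955273851}{1425919980} \approx 33334.0$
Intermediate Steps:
$b = -11$ ($b = -4 - 7 = -11$)
$j{\left(W,t \right)} = -14 - 11 W$ ($j{\left(W,t \right)} = - 11 W - 14 = -14 - 11 W$)
$M = 33334$ ($M = -162 - 158 \left(-14 - 198\right) = -162 - -33496 = -162 + 33496 = 33334$)
$M - \left(- \frac{46641}{70468} + \frac{\left(72017 + 4318\right) - 53557}{20235}\right) = 33334 - \left(- \frac{46641}{70468} + \frac{\left(72017 + 4318\right) - 53557}{20235}\right) = 33334 - \left(\left(-46641\right) \frac{1}{70468} + \left(76335 - 53557\right) \frac{1}{20235}\right) = 33334 - \left(- \frac{46641}{70468} + 22778 \cdot \frac{1}{20235}\right) = 33334 - \left(- \frac{46641}{70468} + \frac{22778}{20235}\right) = 33334 - \frac{661339469}{1425919980} = \frac{47530955273851}{1425919980}$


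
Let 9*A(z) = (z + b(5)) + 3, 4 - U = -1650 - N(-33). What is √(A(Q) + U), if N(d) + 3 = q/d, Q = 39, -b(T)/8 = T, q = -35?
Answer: 2*√449834/33 ≈ 40.648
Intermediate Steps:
b(T) = -8*T
N(d) = -3 - 35/d
U = 54518/33 (U = 4 - (-1650 - (-3 - 35/(-33))) = 4 - (-1650 - (-3 - 35*(-1/33))) = 4 - (-1650 - (-3 + 35/33)) = 4 - (-1650 - 1*(-64/33)) = 4 - (-1650 + 64/33) = 4 - 1*(-54386/33) = 4 + 54386/33 = 54518/33 ≈ 1652.1)
A(z) = -37/9 + z/9 (A(z) = ((z - 8*5) + 3)/9 = ((z - 40) + 3)/9 = ((-40 + z) + 3)/9 = (-37 + z)/9 = -37/9 + z/9)
√(A(Q) + U) = √((-37/9 + (⅑)*39) + 54518/33) = √((-37/9 + 13/3) + 54518/33) = √(2/9 + 54518/33) = √(163576/99) = 2*√449834/33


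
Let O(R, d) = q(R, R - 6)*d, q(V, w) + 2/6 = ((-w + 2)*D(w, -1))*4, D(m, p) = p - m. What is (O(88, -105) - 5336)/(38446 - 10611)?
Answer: -2794101/27835 ≈ -100.38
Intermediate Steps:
q(V, w) = -1/3 + 4*(-1 - w)*(2 - w) (q(V, w) = -1/3 + ((-w + 2)*(-1 - w))*4 = -1/3 + ((2 - w)*(-1 - w))*4 = -1/3 + ((-1 - w)*(2 - w))*4 = -1/3 + 4*(-1 - w)*(2 - w))
O(R, d) = d*(47/3 - 4*R + 4*(-6 + R)**2) (O(R, d) = (-25/3 - 4*(R - 6) + 4*(R - 6)**2)*d = (-25/3 - 4*(-6 + R) + 4*(-6 + R)**2)*d = (-25/3 + (24 - 4*R) + 4*(-6 + R)**2)*d = (47/3 - 4*R + 4*(-6 + R)**2)*d = d*(47/3 - 4*R + 4*(-6 + R)**2))
(O(88, -105) - 5336)/(38446 - 10611) = ((1/3)*(-105)*(479 - 156*88 + 12*88**2) - 5336)/(38446 - 10611) = ((1/3)*(-105)*(479 - 13728 + 12*7744) - 5336)/27835 = ((1/3)*(-105)*(479 - 13728 + 92928) - 5336)*(1/27835) = ((1/3)*(-105)*79679 - 5336)*(1/27835) = (-2788765 - 5336)*(1/27835) = -2794101*1/27835 = -2794101/27835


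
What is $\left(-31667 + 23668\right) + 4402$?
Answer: $-3597$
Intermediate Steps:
$\left(-31667 + 23668\right) + 4402 = -7999 + 4402 = -3597$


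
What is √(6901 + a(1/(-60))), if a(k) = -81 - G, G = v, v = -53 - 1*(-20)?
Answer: √6853 ≈ 82.783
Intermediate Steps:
v = -33 (v = -53 + 20 = -33)
G = -33
a(k) = -48 (a(k) = -81 - 1*(-33) = -81 + 33 = -48)
√(6901 + a(1/(-60))) = √(6901 - 48) = √6853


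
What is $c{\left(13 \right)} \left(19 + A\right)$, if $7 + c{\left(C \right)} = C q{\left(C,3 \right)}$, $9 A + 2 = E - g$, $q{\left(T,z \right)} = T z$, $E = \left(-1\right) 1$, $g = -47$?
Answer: $\frac{107500}{9} \approx 11944.0$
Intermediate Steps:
$E = -1$
$A = \frac{44}{9}$ ($A = - \frac{2}{9} + \frac{-1 - -47}{9} = - \frac{2}{9} + \frac{-1 + 47}{9} = - \frac{2}{9} + \frac{1}{9} \cdot 46 = - \frac{2}{9} + \frac{46}{9} = \frac{44}{9} \approx 4.8889$)
$c{\left(C \right)} = -7 + 3 C^{2}$ ($c{\left(C \right)} = -7 + C C 3 = -7 + C 3 C = -7 + 3 C^{2}$)
$c{\left(13 \right)} \left(19 + A\right) = \left(-7 + 3 \cdot 13^{2}\right) \left(19 + \frac{44}{9}\right) = \left(-7 + 3 \cdot 169\right) \frac{215}{9} = \left(-7 + 507\right) \frac{215}{9} = 500 \cdot \frac{215}{9} = \frac{107500}{9}$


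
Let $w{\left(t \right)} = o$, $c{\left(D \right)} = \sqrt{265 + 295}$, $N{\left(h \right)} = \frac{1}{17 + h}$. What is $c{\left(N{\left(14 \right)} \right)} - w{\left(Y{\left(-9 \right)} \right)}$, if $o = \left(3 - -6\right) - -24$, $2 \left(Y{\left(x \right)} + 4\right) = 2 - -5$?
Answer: $-33 + 4 \sqrt{35} \approx -9.3357$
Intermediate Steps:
$Y{\left(x \right)} = - \frac{1}{2}$ ($Y{\left(x \right)} = -4 + \frac{2 - -5}{2} = -4 + \frac{2 + 5}{2} = -4 + \frac{1}{2} \cdot 7 = -4 + \frac{7}{2} = - \frac{1}{2}$)
$o = 33$ ($o = \left(3 + 6\right) + 24 = 9 + 24 = 33$)
$c{\left(D \right)} = 4 \sqrt{35}$ ($c{\left(D \right)} = \sqrt{560} = 4 \sqrt{35}$)
$w{\left(t \right)} = 33$
$c{\left(N{\left(14 \right)} \right)} - w{\left(Y{\left(-9 \right)} \right)} = 4 \sqrt{35} - 33 = -33 + 4 \sqrt{35}$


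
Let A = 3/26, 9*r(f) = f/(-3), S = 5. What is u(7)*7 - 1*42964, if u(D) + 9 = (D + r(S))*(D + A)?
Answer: -14983337/351 ≈ -42688.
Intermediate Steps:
r(f) = -f/27 (r(f) = (f/(-3))/9 = (f*(-⅓))/9 = (-f/3)/9 = -f/27)
A = 3/26 (A = 3*(1/26) = 3/26 ≈ 0.11538)
u(D) = -9 + (-5/27 + D)*(3/26 + D) (u(D) = -9 + (D - 1/27*5)*(D + 3/26) = -9 + (D - 5/27)*(3/26 + D) = -9 + (-5/27 + D)*(3/26 + D))
u(7)*7 - 1*42964 = (-2111/234 + 7² - 49/702*7)*7 - 1*42964 = (-2111/234 + 49 - 343/702)*7 - 42964 = (13861/351)*7 - 42964 = 97027/351 - 42964 = -14983337/351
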